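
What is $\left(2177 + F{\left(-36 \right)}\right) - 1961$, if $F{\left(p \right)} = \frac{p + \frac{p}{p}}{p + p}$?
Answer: $\frac{15587}{72} \approx 216.49$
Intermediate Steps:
$F{\left(p \right)} = \frac{1 + p}{2 p}$ ($F{\left(p \right)} = \frac{p + 1}{2 p} = \left(1 + p\right) \frac{1}{2 p} = \frac{1 + p}{2 p}$)
$\left(2177 + F{\left(-36 \right)}\right) - 1961 = \left(2177 + \frac{1 - 36}{2 \left(-36\right)}\right) - 1961 = \left(2177 + \frac{1}{2} \left(- \frac{1}{36}\right) \left(-35\right)\right) - 1961 = \left(2177 + \frac{35}{72}\right) - 1961 = \frac{156779}{72} - 1961 = \frac{15587}{72}$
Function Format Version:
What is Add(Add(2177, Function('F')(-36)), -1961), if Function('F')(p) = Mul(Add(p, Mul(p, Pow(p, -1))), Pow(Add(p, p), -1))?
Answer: Rational(15587, 72) ≈ 216.49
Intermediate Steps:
Function('F')(p) = Mul(Rational(1, 2), Pow(p, -1), Add(1, p)) (Function('F')(p) = Mul(Add(p, 1), Pow(Mul(2, p), -1)) = Mul(Add(1, p), Mul(Rational(1, 2), Pow(p, -1))) = Mul(Rational(1, 2), Pow(p, -1), Add(1, p)))
Add(Add(2177, Function('F')(-36)), -1961) = Add(Add(2177, Mul(Rational(1, 2), Pow(-36, -1), Add(1, -36))), -1961) = Add(Add(2177, Mul(Rational(1, 2), Rational(-1, 36), -35)), -1961) = Add(Add(2177, Rational(35, 72)), -1961) = Add(Rational(156779, 72), -1961) = Rational(15587, 72)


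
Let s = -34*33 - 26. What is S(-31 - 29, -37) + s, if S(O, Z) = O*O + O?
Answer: 2392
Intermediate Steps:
S(O, Z) = O + O² (S(O, Z) = O² + O = O + O²)
s = -1148 (s = -1122 - 26 = -1148)
S(-31 - 29, -37) + s = (-31 - 29)*(1 + (-31 - 29)) - 1148 = -60*(1 - 60) - 1148 = -60*(-59) - 1148 = 3540 - 1148 = 2392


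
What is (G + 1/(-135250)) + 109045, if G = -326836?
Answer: -29456232751/135250 ≈ -2.1779e+5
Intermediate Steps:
(G + 1/(-135250)) + 109045 = (-326836 + 1/(-135250)) + 109045 = (-326836 - 1/135250) + 109045 = -44204569001/135250 + 109045 = -29456232751/135250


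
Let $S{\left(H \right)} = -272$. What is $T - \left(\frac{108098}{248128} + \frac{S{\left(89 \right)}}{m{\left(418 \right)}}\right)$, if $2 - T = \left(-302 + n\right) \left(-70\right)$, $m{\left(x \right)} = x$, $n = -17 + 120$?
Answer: $- \frac{361138772465}{25929376} \approx -13928.0$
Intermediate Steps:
$n = 103$
$T = -13928$ ($T = 2 - \left(-302 + 103\right) \left(-70\right) = 2 - \left(-199\right) \left(-70\right) = 2 - 13930 = -13928$)
$T - \left(\frac{108098}{248128} + \frac{S{\left(89 \right)}}{m{\left(418 \right)}}\right) = -13928 - \left(\frac{108098}{248128} - \frac{272}{418}\right) = -13928 - \left(108098 \cdot \frac{1}{248128} - \frac{136}{209}\right) = -13928 - \left(\frac{54049}{124064} - \frac{136}{209}\right) = -13928 - - \frac{5576463}{25929376} = -13928 + \frac{5576463}{25929376} = - \frac{361138772465}{25929376}$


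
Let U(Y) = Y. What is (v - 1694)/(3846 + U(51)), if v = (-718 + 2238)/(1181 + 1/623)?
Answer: -103786438/238939359 ≈ -0.43436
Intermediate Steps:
v = 236740/183941 (v = 1520/(1181 + 1/623) = 1520/(735764/623) = 1520*(623/735764) = 236740/183941 ≈ 1.2870)
(v - 1694)/(3846 + U(51)) = (236740/183941 - 1694)/(3846 + 51) = -311359314/183941/3897 = -311359314/183941*1/3897 = -103786438/238939359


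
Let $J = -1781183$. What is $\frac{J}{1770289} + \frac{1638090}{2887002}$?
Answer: $- \frac{41525669914}{94644960807} \approx -0.43875$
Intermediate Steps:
$\frac{J}{1770289} + \frac{1638090}{2887002} = - \frac{1781183}{1770289} + \frac{1638090}{2887002} = \left(-1781183\right) \frac{1}{1770289} + 1638090 \cdot \frac{1}{2887002} = - \frac{1781183}{1770289} + \frac{30335}{53463} = - \frac{41525669914}{94644960807}$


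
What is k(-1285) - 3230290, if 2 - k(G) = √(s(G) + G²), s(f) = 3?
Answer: -3230288 - 2*√412807 ≈ -3.2316e+6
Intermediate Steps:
k(G) = 2 - √(3 + G²)
k(-1285) - 3230290 = (2 - √(3 + (-1285)²)) - 3230290 = (2 - √(3 + 1651225)) - 3230290 = (2 - √1651228) - 3230290 = (2 - 2*√412807) - 3230290 = -3230288 - 2*√412807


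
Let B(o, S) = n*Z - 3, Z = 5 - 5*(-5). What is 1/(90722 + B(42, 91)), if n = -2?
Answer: 1/90659 ≈ 1.1030e-5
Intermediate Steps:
Z = 30 (Z = 5 + 25 = 30)
B(o, S) = -63 (B(o, S) = -2*30 - 3 = -60 - 3 = -63)
1/(90722 + B(42, 91)) = 1/(90722 - 63) = 1/90659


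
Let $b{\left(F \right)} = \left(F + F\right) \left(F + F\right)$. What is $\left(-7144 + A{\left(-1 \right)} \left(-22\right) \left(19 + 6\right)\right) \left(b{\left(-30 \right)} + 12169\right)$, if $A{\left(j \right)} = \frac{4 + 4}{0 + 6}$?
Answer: $- \frac{372653008}{3} \approx -1.2422 \cdot 10^{8}$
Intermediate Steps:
$A{\left(j \right)} = \frac{4}{3}$ ($A{\left(j \right)} = \frac{8}{6} = 8 \cdot \frac{1}{6} = \frac{4}{3}$)
$b{\left(F \right)} = 4 F^{2}$ ($b{\left(F \right)} = 2 F 2 F = 4 F^{2}$)
$\left(-7144 + A{\left(-1 \right)} \left(-22\right) \left(19 + 6\right)\right) \left(b{\left(-30 \right)} + 12169\right) = \left(-7144 + \frac{4}{3} \left(-22\right) \left(19 + 6\right)\right) \left(4 \left(-30\right)^{2} + 12169\right) = \left(-7144 - \frac{2200}{3}\right) \left(4 \cdot 900 + 12169\right) = \left(-7144 - \frac{2200}{3}\right) \left(3600 + 12169\right) = \left(- \frac{23632}{3}\right) 15769 = - \frac{372653008}{3}$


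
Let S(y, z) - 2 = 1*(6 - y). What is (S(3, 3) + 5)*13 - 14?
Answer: 116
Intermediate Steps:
S(y, z) = 8 - y (S(y, z) = 2 + 1*(6 - y) = 2 + (6 - y) = 8 - y)
(S(3, 3) + 5)*13 - 14 = ((8 - 1*3) + 5)*13 - 14 = ((8 - 3) + 5)*13 - 14 = (5 + 5)*13 - 14 = 10*13 - 14 = 130 - 14 = 116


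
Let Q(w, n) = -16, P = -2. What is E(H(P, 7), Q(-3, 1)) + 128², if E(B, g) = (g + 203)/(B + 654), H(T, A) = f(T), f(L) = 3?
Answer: 10764475/657 ≈ 16384.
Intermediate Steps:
H(T, A) = 3
E(B, g) = (203 + g)/(654 + B)
E(H(P, 7), Q(-3, 1)) + 128² = (203 - 16)/(654 + 3) + 128² = 187/657 + 16384 = 10764475/657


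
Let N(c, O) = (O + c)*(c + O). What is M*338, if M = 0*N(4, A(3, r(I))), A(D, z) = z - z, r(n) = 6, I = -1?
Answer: 0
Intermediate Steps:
A(D, z) = 0
N(c, O) = (O + c)**2 (N(c, O) = (O + c)*(O + c) = (O + c)**2)
M = 0 (M = 0*(0 + 4)**2 = 0*4**2 = 0*16 = 0)
M*338 = 0*338 = 0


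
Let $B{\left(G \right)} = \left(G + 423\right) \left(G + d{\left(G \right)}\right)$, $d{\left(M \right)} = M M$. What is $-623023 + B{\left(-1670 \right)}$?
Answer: $-3476298833$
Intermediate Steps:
$d{\left(M \right)} = M^{2}$
$B{\left(G \right)} = \left(423 + G\right) \left(G + G^{2}\right)$ ($B{\left(G \right)} = \left(G + 423\right) \left(G + G^{2}\right) = \left(423 + G\right) \left(G + G^{2}\right)$)
$-623023 + B{\left(-1670 \right)} = -623023 - 1670 \left(423 + \left(-1670\right)^{2} + 424 \left(-1670\right)\right) = -623023 - 1670 \left(423 + 2788900 - 708080\right) = -623023 - 3475675810 = -3476298833$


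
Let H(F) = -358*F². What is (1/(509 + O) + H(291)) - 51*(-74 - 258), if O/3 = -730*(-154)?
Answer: -10234017669953/337769 ≈ -3.0299e+7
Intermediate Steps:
O = 337260 (O = 3*(-730*(-154)) = 3*112420 = 337260)
(1/(509 + O) + H(291)) - 51*(-74 - 258) = (1/(509 + 337260) - 358*291²) - 51*(-74 - 258) = (1/337769 - 358*84681) - 51*(-332) = (1/337769 - 30315798) + 16932 = -10239736774661/337769 + 16932 = -10234017669953/337769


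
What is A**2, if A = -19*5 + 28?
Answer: 4489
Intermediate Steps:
A = -67 (A = -95 + 28 = -67)
A**2 = (-67)**2 = 4489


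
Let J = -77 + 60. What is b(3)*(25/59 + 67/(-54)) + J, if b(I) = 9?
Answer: -8621/354 ≈ -24.353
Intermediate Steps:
J = -17
b(3)*(25/59 + 67/(-54)) + J = 9*(25/59 + 67/(-54)) - 17 = 9*(25*(1/59) + 67*(-1/54)) - 17 = 9*(25/59 - 67/54) - 17 = 9*(-2603/3186) - 17 = -2603/354 - 17 = -8621/354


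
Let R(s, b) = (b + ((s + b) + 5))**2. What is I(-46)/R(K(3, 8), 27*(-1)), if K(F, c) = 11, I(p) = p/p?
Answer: 1/1444 ≈ 0.00069252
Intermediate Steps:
I(p) = 1
R(s, b) = (5 + s + 2*b)**2 (R(s, b) = (b + ((b + s) + 5))**2 = (b + (5 + b + s))**2 = (5 + s + 2*b)**2)
I(-46)/R(K(3, 8), 27*(-1)) = 1/(5 + 11 + 2*(27*(-1)))**2 = 1/(5 + 11 + 2*(-27))**2 = 1/(5 + 11 - 54)**2 = 1/(-38)**2 = 1/1444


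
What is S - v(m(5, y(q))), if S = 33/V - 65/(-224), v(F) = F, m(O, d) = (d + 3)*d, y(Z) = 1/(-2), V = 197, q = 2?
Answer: 75357/44128 ≈ 1.7077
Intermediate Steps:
y(Z) = -½
m(O, d) = d*(3 + d) (m(O, d) = (3 + d)*d = d*(3 + d))
S = 20197/44128 (S = 33/197 - 65/(-224) = 33*(1/197) - 65*(-1/224) = 33/197 + 65/224 = 20197/44128 ≈ 0.45769)
S - v(m(5, y(q))) = 20197/44128 - (-1)*(3 - ½)/2 = 20197/44128 - (-1)*5/(2*2) = 20197/44128 - 1*(-5/4) = 20197/44128 + 5/4 = 75357/44128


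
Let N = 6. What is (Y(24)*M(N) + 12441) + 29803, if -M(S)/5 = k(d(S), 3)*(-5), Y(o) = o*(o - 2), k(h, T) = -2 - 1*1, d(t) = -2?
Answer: 2644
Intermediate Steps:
k(h, T) = -3 (k(h, T) = -2 - 1 = -3)
Y(o) = o*(-2 + o)
M(S) = -75 (M(S) = -(-15)*(-5) = -5*15 = -75)
(Y(24)*M(N) + 12441) + 29803 = ((24*(-2 + 24))*(-75) + 12441) + 29803 = ((24*22)*(-75) + 12441) + 29803 = (528*(-75) + 12441) + 29803 = (-39600 + 12441) + 29803 = -27159 + 29803 = 2644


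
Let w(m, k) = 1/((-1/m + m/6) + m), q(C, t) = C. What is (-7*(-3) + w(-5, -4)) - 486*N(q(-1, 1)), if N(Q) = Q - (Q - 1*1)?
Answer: -78615/169 ≈ -465.18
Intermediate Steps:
w(m, k) = 1/(-1/m + 7*m/6) (w(m, k) = 1/((-1/m + m*(⅙)) + m) = 1/((-1/m + m/6) + m) = 1/(-1/m + 7*m/6))
N(Q) = 1 (N(Q) = Q - (Q - 1) = Q - (-1 + Q) = Q + (1 - Q) = 1)
(-7*(-3) + w(-5, -4)) - 486*N(q(-1, 1)) = (-7*(-3) + 6*(-5)/(-6 + 7*(-5)²)) - 486*1 = (21 + 6*(-5)/(-6 + 7*25)) - 486 = (21 + 6*(-5)/(-6 + 175)) - 486 = (21 + 6*(-5)/169) - 486 = (21 + 6*(-5)*(1/169)) - 486 = (21 - 30/169) - 486 = 3519/169 - 486 = -78615/169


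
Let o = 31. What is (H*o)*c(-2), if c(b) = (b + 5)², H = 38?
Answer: 10602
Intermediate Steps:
c(b) = (5 + b)²
(H*o)*c(-2) = (38*31)*(5 - 2)² = 1178*3² = 1178*9 = 10602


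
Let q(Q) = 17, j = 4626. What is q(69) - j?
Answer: -4609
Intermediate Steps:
q(69) - j = 17 - 1*4626 = 17 - 4626 = -4609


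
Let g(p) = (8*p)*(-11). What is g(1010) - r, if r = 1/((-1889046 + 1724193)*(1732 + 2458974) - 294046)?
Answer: -36054621756264319/405655060264 ≈ -88880.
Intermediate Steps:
g(p) = -88*p
r = -1/405655060264 (r = 1/(-164853*2460706 - 294046) = 1/(-405654766218 - 294046) = 1/(-405655060264) = -1/405655060264 ≈ -2.4651e-12)
g(1010) - r = -88*1010 - 1*(-1/405655060264) = -88880 + 1/405655060264 = -36054621756264319/405655060264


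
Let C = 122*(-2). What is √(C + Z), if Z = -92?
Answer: 4*I*√21 ≈ 18.33*I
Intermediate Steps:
C = -244
√(C + Z) = √(-244 - 92) = √(-336) = 4*I*√21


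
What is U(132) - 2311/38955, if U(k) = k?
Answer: 5139749/38955 ≈ 131.94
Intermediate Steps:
U(132) - 2311/38955 = 132 - 2311/38955 = 5139749/38955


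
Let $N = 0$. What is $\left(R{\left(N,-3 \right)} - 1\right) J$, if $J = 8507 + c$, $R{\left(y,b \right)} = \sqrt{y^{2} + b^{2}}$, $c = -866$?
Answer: $15282$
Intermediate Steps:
$R{\left(y,b \right)} = \sqrt{b^{2} + y^{2}}$
$J = 7641$ ($J = 8507 - 866 = 7641$)
$\left(R{\left(N,-3 \right)} - 1\right) J = \left(\sqrt{\left(-3\right)^{2} + 0^{2}} - 1\right) 7641 = \left(\sqrt{9 + 0} - 1\right) 7641 = \left(\sqrt{9} - 1\right) 7641 = \left(3 - 1\right) 7641 = 2 \cdot 7641 = 15282$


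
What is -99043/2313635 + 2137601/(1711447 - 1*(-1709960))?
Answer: 4606762076134/7915886984445 ≈ 0.58196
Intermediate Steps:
-99043/2313635 + 2137601/(1711447 - 1*(-1709960)) = -99043*1/2313635 + 2137601/(1711447 + 1709960) = -99043/2313635 + 2137601/3421407 = 4606762076134/7915886984445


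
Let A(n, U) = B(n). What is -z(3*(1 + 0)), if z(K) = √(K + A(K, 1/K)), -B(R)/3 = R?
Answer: -I*√6 ≈ -2.4495*I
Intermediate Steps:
B(R) = -3*R
A(n, U) = -3*n
z(K) = √2*√(-K) (z(K) = √(K - 3*K) = √(-2*K) = √2*√(-K))
-z(3*(1 + 0)) = -√2*√(-3*(1 + 0)) = -√2*√(-3) = -√2*I*√3 = -I*√6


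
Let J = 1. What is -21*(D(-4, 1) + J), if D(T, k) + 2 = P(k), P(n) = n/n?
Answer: 0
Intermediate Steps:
P(n) = 1
D(T, k) = -1 (D(T, k) = -2 + 1 = -1)
-21*(D(-4, 1) + J) = -21*(-1 + 1) = -21*0 = 0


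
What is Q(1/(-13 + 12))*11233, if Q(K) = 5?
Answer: 56165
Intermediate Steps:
Q(1/(-13 + 12))*11233 = 5*11233 = 56165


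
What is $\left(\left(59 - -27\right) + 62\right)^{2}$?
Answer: $21904$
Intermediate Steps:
$\left(\left(59 - -27\right) + 62\right)^{2} = \left(\left(59 + 27\right) + 62\right)^{2} = \left(86 + 62\right)^{2} = 148^{2} = 21904$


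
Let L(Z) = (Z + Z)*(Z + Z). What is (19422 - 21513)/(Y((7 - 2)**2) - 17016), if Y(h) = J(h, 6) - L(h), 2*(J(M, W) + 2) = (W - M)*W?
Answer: 697/6525 ≈ 0.10682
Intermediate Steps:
J(M, W) = -2 + W*(W - M)/2 (J(M, W) = -2 + ((W - M)*W)/2 = -2 + (W*(W - M))/2 = -2 + W*(W - M)/2)
L(Z) = 4*Z**2 (L(Z) = (2*Z)*(2*Z) = 4*Z**2)
Y(h) = 16 - 4*h**2 - 3*h (Y(h) = (-2 + (1/2)*6**2 - 1/2*h*6) - 4*h**2 = (-2 + (1/2)*36 - 3*h) - 4*h**2 = (-2 + 18 - 3*h) - 4*h**2 = (16 - 3*h) - 4*h**2 = 16 - 4*h**2 - 3*h)
(19422 - 21513)/(Y((7 - 2)**2) - 17016) = (19422 - 21513)/((16 - 4*(7 - 2)**4 - 3*(7 - 2)**2) - 17016) = -2091/((16 - 4*(5**2)**2 - 3*5**2) - 17016) = -2091/((16 - 4*25**2 - 3*25) - 17016) = -2091/((16 - 4*625 - 75) - 17016) = -2091/((16 - 2500 - 75) - 17016) = -2091/(-2559 - 17016) = -2091/(-19575) = -2091*(-1/19575) = 697/6525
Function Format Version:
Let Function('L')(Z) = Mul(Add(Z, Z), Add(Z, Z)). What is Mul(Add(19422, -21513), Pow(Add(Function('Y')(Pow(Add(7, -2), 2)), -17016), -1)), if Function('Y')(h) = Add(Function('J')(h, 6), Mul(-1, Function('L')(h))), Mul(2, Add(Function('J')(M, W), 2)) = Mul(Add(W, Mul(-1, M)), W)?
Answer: Rational(697, 6525) ≈ 0.10682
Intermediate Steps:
Function('J')(M, W) = Add(-2, Mul(Rational(1, 2), W, Add(W, Mul(-1, M)))) (Function('J')(M, W) = Add(-2, Mul(Rational(1, 2), Mul(Add(W, Mul(-1, M)), W))) = Add(-2, Mul(Rational(1, 2), Mul(W, Add(W, Mul(-1, M))))) = Add(-2, Mul(Rational(1, 2), W, Add(W, Mul(-1, M)))))
Function('L')(Z) = Mul(4, Pow(Z, 2)) (Function('L')(Z) = Mul(Mul(2, Z), Mul(2, Z)) = Mul(4, Pow(Z, 2)))
Function('Y')(h) = Add(16, Mul(-4, Pow(h, 2)), Mul(-3, h)) (Function('Y')(h) = Add(Add(-2, Mul(Rational(1, 2), Pow(6, 2)), Mul(Rational(-1, 2), h, 6)), Mul(-1, Mul(4, Pow(h, 2)))) = Add(Add(-2, Mul(Rational(1, 2), 36), Mul(-3, h)), Mul(-4, Pow(h, 2))) = Add(Add(-2, 18, Mul(-3, h)), Mul(-4, Pow(h, 2))) = Add(Add(16, Mul(-3, h)), Mul(-4, Pow(h, 2))) = Add(16, Mul(-4, Pow(h, 2)), Mul(-3, h)))
Mul(Add(19422, -21513), Pow(Add(Function('Y')(Pow(Add(7, -2), 2)), -17016), -1)) = Mul(Add(19422, -21513), Pow(Add(Add(16, Mul(-4, Pow(Pow(Add(7, -2), 2), 2)), Mul(-3, Pow(Add(7, -2), 2))), -17016), -1)) = Mul(-2091, Pow(Add(Add(16, Mul(-4, Pow(Pow(5, 2), 2)), Mul(-3, Pow(5, 2))), -17016), -1)) = Mul(-2091, Pow(Add(Add(16, Mul(-4, Pow(25, 2)), Mul(-3, 25)), -17016), -1)) = Mul(-2091, Pow(Add(Add(16, Mul(-4, 625), -75), -17016), -1)) = Mul(-2091, Pow(Add(Add(16, -2500, -75), -17016), -1)) = Mul(-2091, Pow(Add(-2559, -17016), -1)) = Mul(-2091, Pow(-19575, -1)) = Mul(-2091, Rational(-1, 19575)) = Rational(697, 6525)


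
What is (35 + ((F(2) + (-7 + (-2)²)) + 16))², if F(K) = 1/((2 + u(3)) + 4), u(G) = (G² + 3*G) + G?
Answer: 1682209/729 ≈ 2307.6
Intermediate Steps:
u(G) = G² + 4*G
F(K) = 1/27 (F(K) = 1/((2 + 3*(4 + 3)) + 4) = 1/((2 + 3*7) + 4) = 1/((2 + 21) + 4) = 1/(23 + 4) = 1/27)
(35 + ((F(2) + (-7 + (-2)²)) + 16))² = (35 + ((1/27 + (-7 + (-2)²)) + 16))² = (35 + ((1/27 + (-7 + 4)) + 16))² = (35 + ((1/27 - 3) + 16))² = (35 + (-80/27 + 16))² = (35 + 352/27)² = (1297/27)² = 1682209/729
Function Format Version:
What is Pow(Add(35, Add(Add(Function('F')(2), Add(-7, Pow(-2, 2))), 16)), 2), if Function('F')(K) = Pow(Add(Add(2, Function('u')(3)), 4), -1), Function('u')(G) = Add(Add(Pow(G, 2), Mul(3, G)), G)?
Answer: Rational(1682209, 729) ≈ 2307.6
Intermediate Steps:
Function('u')(G) = Add(Pow(G, 2), Mul(4, G))
Function('F')(K) = Rational(1, 27) (Function('F')(K) = Pow(Add(Add(2, Mul(3, Add(4, 3))), 4), -1) = Pow(Add(Add(2, Mul(3, 7)), 4), -1) = Pow(Add(Add(2, 21), 4), -1) = Pow(Add(23, 4), -1) = Pow(27, -1) = Rational(1, 27))
Pow(Add(35, Add(Add(Function('F')(2), Add(-7, Pow(-2, 2))), 16)), 2) = Pow(Add(35, Add(Add(Rational(1, 27), Add(-7, Pow(-2, 2))), 16)), 2) = Pow(Add(35, Add(Add(Rational(1, 27), Add(-7, 4)), 16)), 2) = Pow(Add(35, Add(Add(Rational(1, 27), -3), 16)), 2) = Pow(Add(35, Add(Rational(-80, 27), 16)), 2) = Pow(Add(35, Rational(352, 27)), 2) = Pow(Rational(1297, 27), 2) = Rational(1682209, 729)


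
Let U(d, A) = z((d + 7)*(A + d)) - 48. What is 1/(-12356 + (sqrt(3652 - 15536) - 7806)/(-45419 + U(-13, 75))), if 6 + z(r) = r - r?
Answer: -12774652176643/157841409368367304 + 45473*I*sqrt(2971)/157841409368367304 ≈ -8.0933e-5 + 1.5703e-11*I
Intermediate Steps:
z(r) = -6 (z(r) = -6 + (r - r) = -6 + 0 = -6)
U(d, A) = -54 (U(d, A) = -6 - 48 = -54)
1/(-12356 + (sqrt(3652 - 15536) - 7806)/(-45419 + U(-13, 75))) = 1/(-12356 + (sqrt(3652 - 15536) - 7806)/(-45419 - 54)) = 1/(-12356 + (sqrt(-11884) - 7806)/(-45473)) = 1/(-12356 + (2*I*sqrt(2971) - 7806)*(-1/45473)) = 1/(-12356 + (-7806 + 2*I*sqrt(2971))*(-1/45473)) = 1/(-12356 + (7806/45473 - 2*I*sqrt(2971)/45473)) = 1/(-561856582/45473 - 2*I*sqrt(2971)/45473)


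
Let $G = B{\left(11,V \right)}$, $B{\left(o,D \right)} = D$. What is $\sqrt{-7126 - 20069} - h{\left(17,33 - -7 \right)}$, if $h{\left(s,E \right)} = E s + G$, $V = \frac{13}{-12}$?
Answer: $- \frac{8147}{12} + 7 i \sqrt{555} \approx -678.92 + 164.91 i$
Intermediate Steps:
$V = - \frac{13}{12}$ ($V = 13 \left(- \frac{1}{12}\right) = - \frac{13}{12} \approx -1.0833$)
$G = - \frac{13}{12} \approx -1.0833$
$h{\left(s,E \right)} = - \frac{13}{12} + E s$ ($h{\left(s,E \right)} = E s - \frac{13}{12} = - \frac{13}{12} + E s$)
$\sqrt{-7126 - 20069} - h{\left(17,33 - -7 \right)} = \sqrt{-7126 - 20069} - \left(- \frac{13}{12} + \left(33 - -7\right) 17\right) = \sqrt{-27195} - \left(- \frac{13}{12} + \left(33 + 7\right) 17\right) = 7 i \sqrt{555} - \left(- \frac{13}{12} + 40 \cdot 17\right) = 7 i \sqrt{555} - \left(- \frac{13}{12} + 680\right) = 7 i \sqrt{555} - \frac{8147}{12} = - \frac{8147}{12} + 7 i \sqrt{555}$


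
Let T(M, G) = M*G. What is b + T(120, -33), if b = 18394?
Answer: 14434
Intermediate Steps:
T(M, G) = G*M
b + T(120, -33) = 18394 - 33*120 = 18394 - 3960 = 14434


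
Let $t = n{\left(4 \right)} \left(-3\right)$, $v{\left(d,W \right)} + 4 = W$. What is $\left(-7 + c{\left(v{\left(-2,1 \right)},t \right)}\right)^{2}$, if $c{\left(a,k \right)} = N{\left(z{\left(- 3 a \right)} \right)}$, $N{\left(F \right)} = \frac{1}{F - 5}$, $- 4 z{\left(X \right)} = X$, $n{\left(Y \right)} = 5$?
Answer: $\frac{42849}{841} \approx 50.95$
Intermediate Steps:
$v{\left(d,W \right)} = -4 + W$
$z{\left(X \right)} = - \frac{X}{4}$
$N{\left(F \right)} = \frac{1}{-5 + F}$
$t = -15$ ($t = 5 \left(-3\right) = -15$)
$c{\left(a,k \right)} = \frac{1}{-5 + \frac{3 a}{4}}$ ($c{\left(a,k \right)} = \frac{1}{-5 - \frac{\left(-3\right) a}{4}} = \frac{1}{-5 + \frac{3 a}{4}}$)
$\left(-7 + c{\left(v{\left(-2,1 \right)},t \right)}\right)^{2} = \left(-7 + \frac{4}{-20 + 3 \left(-4 + 1\right)}\right)^{2} = \left(-7 + \frac{4}{-20 + 3 \left(-3\right)}\right)^{2} = \left(-7 + \frac{4}{-20 - 9}\right)^{2} = \left(-7 + \frac{4}{-29}\right)^{2} = \left(-7 + 4 \left(- \frac{1}{29}\right)\right)^{2} = \left(-7 - \frac{4}{29}\right)^{2} = \left(- \frac{207}{29}\right)^{2} = \frac{42849}{841}$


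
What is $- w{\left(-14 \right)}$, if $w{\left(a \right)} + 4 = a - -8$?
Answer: $10$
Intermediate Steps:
$w{\left(a \right)} = 4 + a$ ($w{\left(a \right)} = -4 + \left(a - -8\right) = -4 + \left(a + 8\right) = -4 + \left(8 + a\right) = 4 + a$)
$- w{\left(-14 \right)} = - (4 - 14) = \left(-1\right) \left(-10\right) = 10$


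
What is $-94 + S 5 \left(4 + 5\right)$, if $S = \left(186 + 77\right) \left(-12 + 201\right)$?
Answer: $2236721$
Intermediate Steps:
$S = 49707$ ($S = 263 \cdot 189 = 49707$)
$-94 + S 5 \left(4 + 5\right) = -94 + 49707 \cdot 5 \left(4 + 5\right) = -94 + 49707 \cdot 5 \cdot 9 = -94 + 49707 \cdot 45 = -94 + 2236815 = 2236721$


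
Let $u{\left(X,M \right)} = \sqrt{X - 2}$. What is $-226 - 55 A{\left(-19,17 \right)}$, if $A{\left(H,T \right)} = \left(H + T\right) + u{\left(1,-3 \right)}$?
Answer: $-116 - 55 i \approx -116.0 - 55.0 i$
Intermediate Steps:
$u{\left(X,M \right)} = \sqrt{-2 + X}$
$A{\left(H,T \right)} = i + H + T$ ($A{\left(H,T \right)} = \left(H + T\right) + \sqrt{-2 + 1} = \left(H + T\right) + \sqrt{-1} = \left(H + T\right) + i = i + H + T$)
$-226 - 55 A{\left(-19,17 \right)} = -226 - 55 \left(i - 19 + 17\right) = -226 - 55 \left(-2 + i\right) = -226 + \left(110 - 55 i\right) = -116 - 55 i$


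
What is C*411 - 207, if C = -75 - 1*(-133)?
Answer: 23631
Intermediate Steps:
C = 58 (C = -75 + 133 = 58)
C*411 - 207 = 58*411 - 207 = 23838 - 207 = 23631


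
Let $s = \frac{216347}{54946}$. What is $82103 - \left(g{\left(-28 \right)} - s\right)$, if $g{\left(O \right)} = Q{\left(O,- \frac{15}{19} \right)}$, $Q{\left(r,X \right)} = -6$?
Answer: $\frac{4511777461}{54946} \approx 82113.0$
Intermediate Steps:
$s = \frac{216347}{54946}$ ($s = 216347 \cdot \frac{1}{54946} = \frac{216347}{54946} \approx 3.9374$)
$g{\left(O \right)} = -6$
$82103 - \left(g{\left(-28 \right)} - s\right) = 82103 - \left(-6 - \frac{216347}{54946}\right) = 82103 - - \frac{546023}{54946} = 82103 + \frac{546023}{54946} = \frac{4511777461}{54946}$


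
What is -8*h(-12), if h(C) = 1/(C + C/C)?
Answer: 8/11 ≈ 0.72727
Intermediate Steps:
h(C) = 1/(1 + C) (h(C) = 1/(C + 1) = 1/(1 + C))
-8*h(-12) = -8/(1 - 12) = -8/(-11) = -8*(-1/11) = 8/11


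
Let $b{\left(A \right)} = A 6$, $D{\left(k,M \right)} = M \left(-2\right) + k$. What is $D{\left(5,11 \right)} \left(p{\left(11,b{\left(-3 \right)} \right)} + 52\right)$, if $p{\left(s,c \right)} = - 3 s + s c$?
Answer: $3043$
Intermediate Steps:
$D{\left(k,M \right)} = k - 2 M$ ($D{\left(k,M \right)} = - 2 M + k = k - 2 M$)
$b{\left(A \right)} = 6 A$
$p{\left(s,c \right)} = - 3 s + c s$
$D{\left(5,11 \right)} \left(p{\left(11,b{\left(-3 \right)} \right)} + 52\right) = \left(5 - 22\right) \left(11 \left(-3 + 6 \left(-3\right)\right) + 52\right) = \left(5 - 22\right) \left(11 \left(-3 - 18\right) + 52\right) = - 17 \left(11 \left(-21\right) + 52\right) = - 17 \left(-231 + 52\right) = \left(-17\right) \left(-179\right) = 3043$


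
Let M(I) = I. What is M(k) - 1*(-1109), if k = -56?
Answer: 1053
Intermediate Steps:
M(k) - 1*(-1109) = -56 - 1*(-1109) = -56 + 1109 = 1053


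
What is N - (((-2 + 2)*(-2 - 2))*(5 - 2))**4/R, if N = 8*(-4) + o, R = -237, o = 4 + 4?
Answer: -24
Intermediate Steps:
o = 8
N = -24 (N = 8*(-4) + 8 = -32 + 8 = -24)
N - (((-2 + 2)*(-2 - 2))*(5 - 2))**4/R = -24 - (((-2 + 2)*(-2 - 2))*(5 - 2))**4/(-237) = -24 - ((0*(-4))*3)**4*(-1)/237 = -24 - (0*3)**4*(-1)/237 = -24 - 0**4*(-1)/237 = -24 - 0*(-1)/237 = -24 - 1*0 = -24 + 0 = -24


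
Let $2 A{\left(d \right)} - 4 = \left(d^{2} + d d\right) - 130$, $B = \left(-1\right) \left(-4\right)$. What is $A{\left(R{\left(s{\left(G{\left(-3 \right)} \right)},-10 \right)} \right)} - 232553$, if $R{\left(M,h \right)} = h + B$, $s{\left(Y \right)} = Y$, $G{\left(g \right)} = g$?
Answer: $-232580$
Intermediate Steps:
$B = 4$
$R{\left(M,h \right)} = 4 + h$ ($R{\left(M,h \right)} = h + 4 = 4 + h$)
$A{\left(d \right)} = -63 + d^{2}$ ($A{\left(d \right)} = 2 + \frac{\left(d^{2} + d d\right) - 130}{2} = 2 + \frac{\left(d^{2} + d^{2}\right) - 130}{2} = 2 + \frac{2 d^{2} - 130}{2} = 2 + \frac{-130 + 2 d^{2}}{2} = 2 + \left(-65 + d^{2}\right) = -63 + d^{2}$)
$A{\left(R{\left(s{\left(G{\left(-3 \right)} \right)},-10 \right)} \right)} - 232553 = \left(-63 + \left(4 - 10\right)^{2}\right) - 232553 = \left(-63 + \left(-6\right)^{2}\right) - 232553 = \left(-63 + 36\right) - 232553 = -27 - 232553 = -232580$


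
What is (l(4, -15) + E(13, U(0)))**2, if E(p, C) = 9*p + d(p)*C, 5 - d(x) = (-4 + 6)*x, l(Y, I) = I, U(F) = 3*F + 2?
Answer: 3600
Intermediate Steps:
U(F) = 2 + 3*F
d(x) = 5 - 2*x (d(x) = 5 - (-4 + 6)*x = 5 - 2*x)
E(p, C) = 9*p + C*(5 - 2*p) (E(p, C) = 9*p + (5 - 2*p)*C = 9*p + C*(5 - 2*p))
(l(4, -15) + E(13, U(0)))**2 = (-15 + (9*13 - (2 + 3*0)*(-5 + 2*13)))**2 = (-15 + (117 - (2 + 0)*(-5 + 26)))**2 = (-15 + (117 - 1*2*21))**2 = (-15 + (117 - 42))**2 = (-15 + 75)**2 = 60**2 = 3600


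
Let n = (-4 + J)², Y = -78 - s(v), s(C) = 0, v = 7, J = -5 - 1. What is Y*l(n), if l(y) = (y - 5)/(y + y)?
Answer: -741/20 ≈ -37.050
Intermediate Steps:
J = -6
Y = -78 (Y = -78 - 1*0 = -78 + 0 = -78)
n = 100 (n = (-4 - 6)² = (-10)² = 100)
l(y) = (-5 + y)/(2*y) (l(y) = (-5 + y)/((2*y)) = (-5 + y)*(1/(2*y)) = (-5 + y)/(2*y))
Y*l(n) = -39*(-5 + 100)/100 = -39*95/100 = -78*19/40 = -741/20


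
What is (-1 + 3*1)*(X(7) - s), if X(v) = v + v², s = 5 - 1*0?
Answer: 102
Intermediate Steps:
s = 5 (s = 5 + 0 = 5)
(-1 + 3*1)*(X(7) - s) = (-1 + 3*1)*(7*(1 + 7) - 1*5) = (-1 + 3)*(7*8 - 5) = 2*(56 - 5) = 2*51 = 102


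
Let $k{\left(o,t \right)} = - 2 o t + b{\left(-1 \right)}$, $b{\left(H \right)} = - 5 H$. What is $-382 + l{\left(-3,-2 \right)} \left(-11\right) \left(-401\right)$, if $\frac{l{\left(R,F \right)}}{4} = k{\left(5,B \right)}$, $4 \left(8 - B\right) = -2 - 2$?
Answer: $-1500122$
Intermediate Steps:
$B = 9$ ($B = 8 - \frac{-2 - 2}{4} = 8 - -1 = 8 + 1 = 9$)
$k{\left(o,t \right)} = 5 - 2 o t$ ($k{\left(o,t \right)} = - 2 o t - -5 = - 2 o t + 5 = 5 - 2 o t$)
$l{\left(R,F \right)} = -340$ ($l{\left(R,F \right)} = 4 \left(5 - 10 \cdot 9\right) = 4 \left(5 - 90\right) = 4 \left(-85\right) = -340$)
$-382 + l{\left(-3,-2 \right)} \left(-11\right) \left(-401\right) = -382 + \left(-340\right) \left(-11\right) \left(-401\right) = -382 + 3740 \left(-401\right) = -382 - 1499740 = -1500122$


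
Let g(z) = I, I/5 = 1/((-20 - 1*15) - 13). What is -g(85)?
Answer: 5/48 ≈ 0.10417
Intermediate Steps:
I = -5/48 (I = 5/((-20 - 1*15) - 13) = 5/((-20 - 15) - 13) = 5/(-35 - 13) = 5/(-48) = 5*(-1/48) = -5/48 ≈ -0.10417)
g(z) = -5/48
-g(85) = -1*(-5/48) = 5/48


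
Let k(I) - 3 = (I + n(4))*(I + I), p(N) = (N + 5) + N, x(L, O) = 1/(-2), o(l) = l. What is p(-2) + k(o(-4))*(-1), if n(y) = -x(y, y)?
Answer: -30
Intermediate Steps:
x(L, O) = -½
p(N) = 5 + 2*N (p(N) = (5 + N) + N = 5 + 2*N)
n(y) = ½ (n(y) = -1*(-½) = ½)
k(I) = 3 + 2*I*(½ + I) (k(I) = 3 + (I + ½)*(I + I) = 3 + (½ + I)*(2*I) = 3 + 2*I*(½ + I))
p(-2) + k(o(-4))*(-1) = (5 + 2*(-2)) + (3 - 4 + 2*(-4)²)*(-1) = (5 - 4) + (3 - 4 + 2*16)*(-1) = 1 + (3 - 4 + 32)*(-1) = 1 + 31*(-1) = 1 - 31 = -30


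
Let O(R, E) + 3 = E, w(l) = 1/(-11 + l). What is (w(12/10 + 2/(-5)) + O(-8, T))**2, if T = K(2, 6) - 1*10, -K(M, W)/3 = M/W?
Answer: 516961/2601 ≈ 198.75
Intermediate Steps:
K(M, W) = -3*M/W
T = -11 (T = -3*2/6 - 1*10 = -3*2*1/6 - 10 = -1 - 10 = -11)
O(R, E) = -3 + E
(w(12/10 + 2/(-5)) + O(-8, T))**2 = (1/(-11 + (12/10 + 2/(-5))) + (-3 - 11))**2 = (1/(-11 + (12*(1/10) + 2*(-1/5))) - 14)**2 = (1/(-11 + (6/5 - 2/5)) - 14)**2 = (1/(-11 + 4/5) - 14)**2 = (1/(-51/5) - 14)**2 = (-5/51 - 14)**2 = (-719/51)**2 = 516961/2601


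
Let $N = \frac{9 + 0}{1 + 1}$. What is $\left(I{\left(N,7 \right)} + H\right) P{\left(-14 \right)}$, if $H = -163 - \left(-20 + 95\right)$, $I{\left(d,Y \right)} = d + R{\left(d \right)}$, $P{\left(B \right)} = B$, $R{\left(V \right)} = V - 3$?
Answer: $3248$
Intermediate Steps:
$R{\left(V \right)} = -3 + V$
$N = \frac{9}{2} \approx 4.5$
$I{\left(d,Y \right)} = -3 + 2 d$ ($I{\left(d,Y \right)} = d + \left(-3 + d\right) = -3 + 2 d$)
$H = -238$ ($H = -163 - 75 = -238$)
$\left(I{\left(N,7 \right)} + H\right) P{\left(-14 \right)} = \left(\left(-3 + 2 \cdot \frac{9}{2}\right) - 238\right) \left(-14\right) = \left(\left(-3 + 9\right) - 238\right) \left(-14\right) = \left(6 - 238\right) \left(-14\right) = \left(-232\right) \left(-14\right) = 3248$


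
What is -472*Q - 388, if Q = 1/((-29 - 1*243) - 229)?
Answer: -193916/501 ≈ -387.06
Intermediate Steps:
Q = -1/501 (Q = 1/((-29 - 243) - 229) = 1/(-272 - 229) = 1/(-501) = -1/501 ≈ -0.0019960)
-472*Q - 388 = -472*(-1/501) - 388 = 472/501 - 388 = -193916/501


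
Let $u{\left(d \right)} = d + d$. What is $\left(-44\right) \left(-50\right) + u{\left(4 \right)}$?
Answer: $2208$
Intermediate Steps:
$u{\left(d \right)} = 2 d$
$\left(-44\right) \left(-50\right) + u{\left(4 \right)} = \left(-44\right) \left(-50\right) + 2 \cdot 4 = 2200 + 8 = 2208$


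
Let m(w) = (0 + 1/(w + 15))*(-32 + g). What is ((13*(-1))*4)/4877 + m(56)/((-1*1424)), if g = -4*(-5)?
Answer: -1299721/123271052 ≈ -0.010544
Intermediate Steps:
g = 20
m(w) = -12/(15 + w) (m(w) = (0 + 1/(w + 15))*(-32 + 20) = (0 + 1/(15 + w))*(-12) = -12/(15 + w))
((13*(-1))*4)/4877 + m(56)/((-1*1424)) = ((13*(-1))*4)/4877 + (-12/(15 + 56))/((-1*1424)) = -13*4*(1/4877) - 12/71/(-1424) = -52*1/4877 - 12*1/71*(-1/1424) = -52/4877 - 12/71*(-1/1424) = -52/4877 + 3/25276 = -1299721/123271052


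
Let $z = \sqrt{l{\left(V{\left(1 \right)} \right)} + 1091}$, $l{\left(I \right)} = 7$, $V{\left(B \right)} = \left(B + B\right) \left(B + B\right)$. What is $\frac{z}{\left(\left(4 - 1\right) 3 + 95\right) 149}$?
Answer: $\frac{3 \sqrt{122}}{15496} \approx 0.0021384$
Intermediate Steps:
$V{\left(B \right)} = 4 B^{2}$ ($V{\left(B \right)} = 2 B 2 B = 4 B^{2}$)
$z = 3 \sqrt{122}$ ($z = \sqrt{7 + 1091} = \sqrt{1098} = 3 \sqrt{122} \approx 33.136$)
$\frac{z}{\left(\left(4 - 1\right) 3 + 95\right) 149} = \frac{3 \sqrt{122}}{\left(\left(4 - 1\right) 3 + 95\right) 149} = \frac{3 \sqrt{122}}{\left(3 \cdot 3 + 95\right) 149} = \frac{3 \sqrt{122}}{\left(9 + 95\right) 149} = \frac{3 \sqrt{122}}{104 \cdot 149} = \frac{3 \sqrt{122}}{15496}$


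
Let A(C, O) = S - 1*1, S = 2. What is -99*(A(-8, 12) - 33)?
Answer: 3168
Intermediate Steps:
A(C, O) = 1 (A(C, O) = 2 - 1*1 = 2 - 1 = 1)
-99*(A(-8, 12) - 33) = -99*(1 - 33) = -99*(-32) = -1*(-3168) = 3168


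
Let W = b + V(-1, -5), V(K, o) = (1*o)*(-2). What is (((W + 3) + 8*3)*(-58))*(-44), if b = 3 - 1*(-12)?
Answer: 132704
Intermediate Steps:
b = 15 (b = 3 + 12 = 15)
V(K, o) = -2*o (V(K, o) = o*(-2) = -2*o)
W = 25 (W = 15 - 2*(-5) = 15 + 10 = 25)
(((W + 3) + 8*3)*(-58))*(-44) = (((25 + 3) + 8*3)*(-58))*(-44) = ((28 + 24)*(-58))*(-44) = (52*(-58))*(-44) = -3016*(-44) = 132704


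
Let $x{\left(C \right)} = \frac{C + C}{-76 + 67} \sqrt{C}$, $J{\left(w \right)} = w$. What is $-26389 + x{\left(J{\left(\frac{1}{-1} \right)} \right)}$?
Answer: $-26389 + \frac{2 i}{9} \approx -26389.0 + 0.22222 i$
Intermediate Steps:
$x{\left(C \right)} = - \frac{2 C^{\frac{3}{2}}}{9}$ ($x{\left(C \right)} = \frac{2 C}{-9} \sqrt{C} = 2 C \left(- \frac{1}{9}\right) \sqrt{C} = - \frac{2 C}{9} \sqrt{C} = - \frac{2 C^{\frac{3}{2}}}{9}$)
$-26389 + x{\left(J{\left(\frac{1}{-1} \right)} \right)} = -26389 - \frac{2 \left(\frac{1}{-1}\right)^{\frac{3}{2}}}{9} = -26389 - \frac{2 \left(-1\right)^{\frac{3}{2}}}{9} = -26389 - \frac{2 \left(- i\right)}{9} = -26389 + \frac{2 i}{9}$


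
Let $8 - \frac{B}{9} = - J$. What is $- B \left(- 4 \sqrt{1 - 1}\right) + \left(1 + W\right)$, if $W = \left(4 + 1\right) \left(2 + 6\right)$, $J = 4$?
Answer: $41$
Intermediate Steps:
$B = 108$ ($B = 72 - 9 \left(\left(-1\right) 4\right) = 72 - -36 = 72 + 36 = 108$)
$W = 40$ ($W = 5 \cdot 8 = 40$)
$- B \left(- 4 \sqrt{1 - 1}\right) + \left(1 + W\right) = \left(-1\right) 108 \left(- 4 \sqrt{1 - 1}\right) + \left(1 + 40\right) = - 108 \left(- 4 \sqrt{0}\right) + 41 = - 108 \left(\left(-4\right) 0\right) + 41 = \left(-108\right) 0 + 41 = 0 + 41 = 41$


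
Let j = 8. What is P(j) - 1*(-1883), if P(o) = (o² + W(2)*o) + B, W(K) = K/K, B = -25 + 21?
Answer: 1951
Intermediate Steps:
B = -4
W(K) = 1
P(o) = -4 + o + o² (P(o) = (o² + 1*o) - 4 = (o² + o) - 4 = (o + o²) - 4 = -4 + o + o²)
P(j) - 1*(-1883) = (-4 + 8 + 8²) - 1*(-1883) = (-4 + 8 + 64) + 1883 = 68 + 1883 = 1951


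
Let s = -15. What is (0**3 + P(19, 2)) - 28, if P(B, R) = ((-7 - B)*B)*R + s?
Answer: -1031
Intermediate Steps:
P(B, R) = -15 + B*R*(-7 - B) (P(B, R) = ((-7 - B)*B)*R - 15 = (B*(-7 - B))*R - 15 = B*R*(-7 - B) - 15 = -15 + B*R*(-7 - B))
(0**3 + P(19, 2)) - 28 = (0**3 + (-15 - 1*2*19**2 - 7*19*2)) - 28 = (0 + (-15 - 1*2*361 - 266)) - 28 = (0 + (-15 - 722 - 266)) - 28 = (0 - 1003) - 28 = -1003 - 28 = -1031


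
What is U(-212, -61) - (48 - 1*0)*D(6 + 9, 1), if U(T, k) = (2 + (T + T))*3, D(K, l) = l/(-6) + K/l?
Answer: -1978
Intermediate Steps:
D(K, l) = -l/6 + K/l (D(K, l) = l*(-⅙) + K/l = -l/6 + K/l)
U(T, k) = 6 + 6*T (U(T, k) = (2 + 2*T)*3 = 6 + 6*T)
U(-212, -61) - (48 - 1*0)*D(6 + 9, 1) = (6 + 6*(-212)) - (48 - 1*0)*(-⅙*1 + (6 + 9)/1) = (6 - 1272) - (48 + 0)*(-⅙ + 15*1) = -1266 - 48*(-⅙ + 15) = -1266 - 48*89/6 = -1266 - 1*712 = -1266 - 712 = -1978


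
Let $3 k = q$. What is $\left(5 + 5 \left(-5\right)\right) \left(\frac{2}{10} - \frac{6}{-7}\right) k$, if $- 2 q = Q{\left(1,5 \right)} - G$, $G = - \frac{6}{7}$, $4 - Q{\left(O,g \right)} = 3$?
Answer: $\frac{962}{147} \approx 6.5442$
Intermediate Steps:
$Q{\left(O,g \right)} = 1$ ($Q{\left(O,g \right)} = 4 - 3 = 1$)
$G = - \frac{6}{7}$ ($G = \left(-6\right) \frac{1}{7} = - \frac{6}{7} \approx -0.85714$)
$q = - \frac{13}{14}$ ($q = - \frac{1 - - \frac{6}{7}}{2} = - \frac{1 + \frac{6}{7}}{2} = \left(- \frac{1}{2}\right) \frac{13}{7} = - \frac{13}{14} \approx -0.92857$)
$k = - \frac{13}{42}$ ($k = \frac{1}{3} \left(- \frac{13}{14}\right) = - \frac{13}{42} \approx -0.30952$)
$\left(5 + 5 \left(-5\right)\right) \left(\frac{2}{10} - \frac{6}{-7}\right) k = \left(5 + 5 \left(-5\right)\right) \left(\frac{2}{10} - \frac{6}{-7}\right) \left(- \frac{13}{42}\right) = \left(5 - 25\right) \left(2 \cdot \frac{1}{10} - - \frac{6}{7}\right) \left(- \frac{13}{42}\right) = - 20 \left(\frac{1}{5} + \frac{6}{7}\right) \left(- \frac{13}{42}\right) = \left(-20\right) \frac{37}{35} \left(- \frac{13}{42}\right) = \left(- \frac{148}{7}\right) \left(- \frac{13}{42}\right) = \frac{962}{147}$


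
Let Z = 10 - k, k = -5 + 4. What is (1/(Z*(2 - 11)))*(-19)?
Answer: 19/99 ≈ 0.19192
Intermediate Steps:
k = -1
Z = 11 (Z = 10 - 1*(-1) = 10 + 1 = 11)
(1/(Z*(2 - 11)))*(-19) = (1/(11*(2 - 11)))*(-19) = ((1/11)/(-9))*(-19) = ((1/11)*(-⅑))*(-19) = -1/99*(-19) = 19/99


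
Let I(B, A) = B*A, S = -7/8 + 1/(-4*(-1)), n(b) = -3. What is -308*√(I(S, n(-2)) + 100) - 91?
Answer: -91 - 77*√1630 ≈ -3199.7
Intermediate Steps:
S = -5/8 (S = -7*⅛ + 1/4 = -7/8 + 1*(¼) = -7/8 + ¼ = -5/8 ≈ -0.62500)
I(B, A) = A*B
-308*√(I(S, n(-2)) + 100) - 91 = -308*√(-3*(-5/8) + 100) - 91 = -308*√(15/8 + 100) - 91 = -77*√1630 - 91 = -91 - 77*√1630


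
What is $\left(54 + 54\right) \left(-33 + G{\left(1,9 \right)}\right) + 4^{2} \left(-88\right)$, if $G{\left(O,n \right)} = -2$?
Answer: $-5188$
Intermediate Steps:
$\left(54 + 54\right) \left(-33 + G{\left(1,9 \right)}\right) + 4^{2} \left(-88\right) = \left(54 + 54\right) \left(-33 - 2\right) + 4^{2} \left(-88\right) = 108 \left(-35\right) + 16 \left(-88\right) = -3780 - 1408 = -5188$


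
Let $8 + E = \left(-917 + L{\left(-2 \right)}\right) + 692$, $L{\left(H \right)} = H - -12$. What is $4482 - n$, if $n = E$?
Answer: $4705$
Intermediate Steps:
$L{\left(H \right)} = 12 + H$ ($L{\left(H \right)} = H + 12 = 12 + H$)
$E = -223$ ($E = -8 + \left(\left(-917 + \left(12 - 2\right)\right) + 692\right) = -8 + \left(\left(-917 + 10\right) + 692\right) = -8 + \left(-907 + 692\right) = -8 - 215 = -223$)
$n = -223$
$4482 - n = 4482 - -223 = 4482 + 223 = 4705$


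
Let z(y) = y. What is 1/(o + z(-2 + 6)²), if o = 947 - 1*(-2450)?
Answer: 1/3413 ≈ 0.00029300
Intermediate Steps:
o = 3397 (o = 947 + 2450 = 3397)
1/(o + z(-2 + 6)²) = 1/(3397 + (-2 + 6)²) = 1/(3397 + 4²) = 1/(3397 + 16) = 1/3413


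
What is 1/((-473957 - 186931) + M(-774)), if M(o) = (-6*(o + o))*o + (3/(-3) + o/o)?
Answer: -1/7849800 ≈ -1.2739e-7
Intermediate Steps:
M(o) = -12*o² (M(o) = (-12*o)*o + (3*(-⅓) + 1) = (-12*o)*o + (-1 + 1) = -12*o² + 0 = -12*o²)
1/((-473957 - 186931) + M(-774)) = 1/((-473957 - 186931) - 12*(-774)²) = 1/(-660888 - 12*599076) = 1/(-660888 - 7188912) = 1/(-7849800) = -1/7849800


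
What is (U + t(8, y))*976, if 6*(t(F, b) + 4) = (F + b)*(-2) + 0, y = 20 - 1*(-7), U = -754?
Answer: -2253584/3 ≈ -7.5120e+5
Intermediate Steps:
y = 27 (y = 20 + 7 = 27)
t(F, b) = -4 - F/3 - b/3 (t(F, b) = -4 + ((F + b)*(-2) + 0)/6 = -4 + ((-2*F - 2*b) + 0)/6 = -4 + (-2*F - 2*b)/6 = -4 + (-F/3 - b/3) = -4 - F/3 - b/3)
(U + t(8, y))*976 = (-754 + (-4 - ⅓*8 - ⅓*27))*976 = (-754 + (-4 - 8/3 - 9))*976 = (-754 - 47/3)*976 = -2309/3*976 = -2253584/3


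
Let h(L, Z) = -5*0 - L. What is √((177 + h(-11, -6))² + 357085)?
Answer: √392429 ≈ 626.44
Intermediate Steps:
h(L, Z) = -L (h(L, Z) = 0 - L = -L)
√((177 + h(-11, -6))² + 357085) = √((177 - 1*(-11))² + 357085) = √((177 + 11)² + 357085) = √(188² + 357085) = √(35344 + 357085) = √392429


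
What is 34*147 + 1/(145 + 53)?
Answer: 989605/198 ≈ 4998.0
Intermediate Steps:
34*147 + 1/(145 + 53) = 4998 + 1/198 = 989605/198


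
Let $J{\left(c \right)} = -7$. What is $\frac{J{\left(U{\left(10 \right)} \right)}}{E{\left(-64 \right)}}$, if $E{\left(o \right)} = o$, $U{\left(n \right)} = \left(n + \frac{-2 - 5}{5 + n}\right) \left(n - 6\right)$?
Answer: $\frac{7}{64} \approx 0.10938$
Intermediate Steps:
$U{\left(n \right)} = \left(-6 + n\right) \left(n - \frac{7}{5 + n}\right)$ ($U{\left(n \right)} = \left(n - \frac{7}{5 + n}\right) \left(-6 + n\right) = \left(-6 + n\right) \left(n - \frac{7}{5 + n}\right)$)
$\frac{J{\left(U{\left(10 \right)} \right)}}{E{\left(-64 \right)}} = - \frac{7}{-64} = \left(-7\right) \left(- \frac{1}{64}\right) = \frac{7}{64}$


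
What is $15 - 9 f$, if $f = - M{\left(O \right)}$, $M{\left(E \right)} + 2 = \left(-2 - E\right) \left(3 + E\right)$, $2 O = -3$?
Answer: $- \frac{39}{4} \approx -9.75$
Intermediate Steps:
$O = - \frac{3}{2}$ ($O = \frac{1}{2} \left(-3\right) = - \frac{3}{2} \approx -1.5$)
$M{\left(E \right)} = -2 + \left(-2 - E\right) \left(3 + E\right)$
$f = \frac{11}{4}$ ($f = - (-8 - \left(- \frac{3}{2}\right)^{2} - - \frac{15}{2}) = - (-8 - \frac{9}{4} + \frac{15}{2}) = \left(-1\right) \left(- \frac{11}{4}\right) = \frac{11}{4} \approx 2.75$)
$15 - 9 f = 15 - \frac{99}{4} = - \frac{39}{4}$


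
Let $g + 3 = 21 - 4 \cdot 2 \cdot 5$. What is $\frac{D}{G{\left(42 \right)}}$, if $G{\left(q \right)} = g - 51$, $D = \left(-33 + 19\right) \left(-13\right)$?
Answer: $- \frac{182}{73} \approx -2.4931$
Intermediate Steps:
$D = 182$ ($D = \left(-14\right) \left(-13\right) = 182$)
$g = -22$ ($g = -3 + \left(21 - 4 \cdot 2 \cdot 5\right) = -3 + \left(21 - 8 \cdot 5\right) = -3 + \left(21 - 40\right) = -3 - 19 = -22$)
$G{\left(q \right)} = -73$ ($G{\left(q \right)} = -22 - 51 = -73$)
$\frac{D}{G{\left(42 \right)}} = \frac{182}{-73} = 182 \left(- \frac{1}{73}\right) = - \frac{182}{73}$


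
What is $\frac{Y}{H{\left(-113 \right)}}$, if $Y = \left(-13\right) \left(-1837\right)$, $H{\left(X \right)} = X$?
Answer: $- \frac{23881}{113} \approx -211.34$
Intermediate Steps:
$Y = 23881$
$\frac{Y}{H{\left(-113 \right)}} = \frac{23881}{-113} = 23881 \left(- \frac{1}{113}\right) = - \frac{23881}{113}$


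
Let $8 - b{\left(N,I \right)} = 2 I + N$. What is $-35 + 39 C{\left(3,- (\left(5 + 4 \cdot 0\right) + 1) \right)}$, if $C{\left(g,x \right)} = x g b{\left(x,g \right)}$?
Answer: $-5651$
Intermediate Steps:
$b{\left(N,I \right)} = 8 - N - 2 I$ ($b{\left(N,I \right)} = 8 - \left(2 I + N\right) = 8 - \left(N + 2 I\right) = 8 - N - 2 I$)
$C{\left(g,x \right)} = g x \left(8 - x - 2 g\right)$ ($C{\left(g,x \right)} = x g \left(8 - x - 2 g\right) = g x \left(8 - x - 2 g\right)$)
$-35 + 39 C{\left(3,- (\left(5 + 4 \cdot 0\right) + 1) \right)} = -35 + 39 \cdot 3 \left(- (\left(5 + 4 \cdot 0\right) + 1)\right) \left(8 - - (\left(5 + 4 \cdot 0\right) + 1) - 6\right) = -35 + 39 \cdot 3 \left(- (\left(5 + 0\right) + 1)\right) \left(8 - - (\left(5 + 0\right) + 1) - 6\right) = -35 + 39 \cdot 3 \left(- (5 + 1)\right) \left(8 - - (5 + 1) - 6\right) = -35 + 39 \cdot 3 \left(\left(-1\right) 6\right) \left(8 - \left(-1\right) 6 - 6\right) = -35 + 39 \cdot 3 \left(-6\right) \left(8 - -6 - 6\right) = -35 + 39 \cdot 3 \left(-6\right) \left(8 + 6 - 6\right) = -35 + 39 \cdot 3 \left(-6\right) 8 = -35 + 39 \left(-144\right) = -35 - 5616 = -5651$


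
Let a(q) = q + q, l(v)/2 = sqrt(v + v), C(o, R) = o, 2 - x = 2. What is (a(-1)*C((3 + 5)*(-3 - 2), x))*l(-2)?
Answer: 320*I ≈ 320.0*I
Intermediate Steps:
x = 0 (x = 2 - 1*2 = 2 - 2 = 0)
l(v) = 2*sqrt(2)*sqrt(v) (l(v) = 2*sqrt(v + v) = 2*sqrt(2*v) = 2*(sqrt(2)*sqrt(v)) = 2*sqrt(2)*sqrt(v))
a(q) = 2*q
(a(-1)*C((3 + 5)*(-3 - 2), x))*l(-2) = ((2*(-1))*((3 + 5)*(-3 - 2)))*(2*sqrt(2)*sqrt(-2)) = (-16*(-5))*(2*sqrt(2)*(I*sqrt(2))) = (-2*(-40))*(4*I) = 80*(4*I) = 320*I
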